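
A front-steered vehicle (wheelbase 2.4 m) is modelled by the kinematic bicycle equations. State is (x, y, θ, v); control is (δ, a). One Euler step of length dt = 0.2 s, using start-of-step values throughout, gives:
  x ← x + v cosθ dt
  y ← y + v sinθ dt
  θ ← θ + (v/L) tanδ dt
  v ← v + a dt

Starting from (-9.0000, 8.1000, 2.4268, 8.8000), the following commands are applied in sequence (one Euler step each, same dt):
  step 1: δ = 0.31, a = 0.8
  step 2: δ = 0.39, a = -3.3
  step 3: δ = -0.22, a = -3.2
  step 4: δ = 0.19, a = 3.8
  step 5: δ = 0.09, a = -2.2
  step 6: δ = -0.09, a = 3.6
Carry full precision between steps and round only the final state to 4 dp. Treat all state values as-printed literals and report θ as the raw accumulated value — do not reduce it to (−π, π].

after step 1 (δ=0.31, a=0.8): (-10.329203, 9.253611, 2.661707, 8.960000)
after step 2 (δ=0.39, a=-3.3): (-11.918793, 10.080938, 2.968628, 8.300000)
after step 3 (δ=-0.22, a=-3.2): (-13.554024, 10.366630, 2.813958, 7.660000)
after step 4 (δ=0.19, a=3.8): (-15.004531, 10.859635, 2.936722, 8.420000)
after step 5 (δ=0.09, a=-2.2): (-16.653314, 11.202229, 3.000043, 7.980000)
after step 6 (δ=-0.09, a=3.6): (-18.233351, 11.427388, 2.940031, 8.700000)

(-18.2334, 11.4274, 2.9400, 8.7000)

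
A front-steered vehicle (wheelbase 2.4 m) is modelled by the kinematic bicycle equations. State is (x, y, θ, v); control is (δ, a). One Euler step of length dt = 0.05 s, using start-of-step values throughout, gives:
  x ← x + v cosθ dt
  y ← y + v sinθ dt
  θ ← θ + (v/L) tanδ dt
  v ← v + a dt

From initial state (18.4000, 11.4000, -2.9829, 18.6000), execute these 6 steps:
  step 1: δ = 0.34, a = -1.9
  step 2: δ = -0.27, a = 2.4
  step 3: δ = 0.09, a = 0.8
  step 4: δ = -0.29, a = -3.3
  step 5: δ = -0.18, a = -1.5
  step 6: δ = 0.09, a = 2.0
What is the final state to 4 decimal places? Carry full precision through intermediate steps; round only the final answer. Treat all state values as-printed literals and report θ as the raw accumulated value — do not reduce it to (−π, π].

(12.9318, 10.4663, -3.0690, 18.5250)

after step 1 (δ=0.34, a=-1.9): (17.481686, 11.253034, -2.845827, 18.505000)
after step 2 (δ=-0.27, a=2.4): (16.596611, 10.983350, -2.952523, 18.625000)
after step 3 (δ=0.09, a=0.8): (15.681956, 10.808326, -2.917507, 18.665000)
after step 4 (δ=-0.29, a=-3.3): (14.772040, 10.600943, -3.033546, 18.500000)
after step 5 (δ=-0.18, a=-1.5): (13.852434, 10.501194, -3.103680, 18.425000)
after step 6 (δ=0.09, a=2.0): (12.931846, 10.466275, -3.069039, 18.525000)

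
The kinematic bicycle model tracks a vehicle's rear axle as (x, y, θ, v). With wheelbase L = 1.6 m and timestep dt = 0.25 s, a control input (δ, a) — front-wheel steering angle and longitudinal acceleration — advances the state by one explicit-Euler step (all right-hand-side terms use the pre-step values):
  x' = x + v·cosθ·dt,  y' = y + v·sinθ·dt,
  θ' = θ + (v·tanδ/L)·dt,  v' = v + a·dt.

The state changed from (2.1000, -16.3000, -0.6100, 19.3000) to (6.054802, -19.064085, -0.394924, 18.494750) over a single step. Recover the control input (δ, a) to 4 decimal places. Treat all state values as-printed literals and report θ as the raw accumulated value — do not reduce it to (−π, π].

δ = 0.0712, a = -3.2210

a = (v'−v)/dt = (-0.805250)/0.25 = -3.2210
Δθ = θ'−θ = 0.215076;  (v·dt/L) = 19.3000·0.25/1.6 = 3.015625
tan δ = Δθ·L/(v·dt) = 0.071321  →  δ = 0.0712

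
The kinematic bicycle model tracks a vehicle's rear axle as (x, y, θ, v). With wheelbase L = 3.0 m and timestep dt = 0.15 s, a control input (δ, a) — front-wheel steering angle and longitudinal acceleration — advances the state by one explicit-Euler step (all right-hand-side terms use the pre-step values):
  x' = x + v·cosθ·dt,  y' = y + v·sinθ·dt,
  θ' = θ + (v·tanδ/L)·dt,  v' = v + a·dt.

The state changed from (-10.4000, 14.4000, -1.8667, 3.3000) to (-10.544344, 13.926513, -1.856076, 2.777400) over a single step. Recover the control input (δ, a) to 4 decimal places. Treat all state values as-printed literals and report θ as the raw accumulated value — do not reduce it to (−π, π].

a = (v'−v)/dt = (-0.522600)/0.15 = -3.4840
Δθ = θ'−θ = 0.010624;  (v·dt/L) = 3.3000·0.15/3.0 = 0.165000
tan δ = Δθ·L/(v·dt) = 0.064388  →  δ = 0.0643

δ = 0.0643, a = -3.4840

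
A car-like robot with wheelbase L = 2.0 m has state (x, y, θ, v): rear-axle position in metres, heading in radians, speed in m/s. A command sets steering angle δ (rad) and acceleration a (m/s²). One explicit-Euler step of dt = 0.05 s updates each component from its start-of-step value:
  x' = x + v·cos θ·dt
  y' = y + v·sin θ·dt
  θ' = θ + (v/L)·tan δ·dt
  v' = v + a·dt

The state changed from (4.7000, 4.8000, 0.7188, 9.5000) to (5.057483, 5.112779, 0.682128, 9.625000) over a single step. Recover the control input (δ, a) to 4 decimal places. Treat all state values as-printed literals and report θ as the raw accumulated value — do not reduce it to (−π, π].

a = (v'−v)/dt = (0.125000)/0.05 = 2.5000
Δθ = θ'−θ = -0.036672;  (v·dt/L) = 9.5000·0.05/2.0 = 0.237500
tan δ = Δθ·L/(v·dt) = -0.154408  →  δ = -0.1532

δ = -0.1532, a = 2.5000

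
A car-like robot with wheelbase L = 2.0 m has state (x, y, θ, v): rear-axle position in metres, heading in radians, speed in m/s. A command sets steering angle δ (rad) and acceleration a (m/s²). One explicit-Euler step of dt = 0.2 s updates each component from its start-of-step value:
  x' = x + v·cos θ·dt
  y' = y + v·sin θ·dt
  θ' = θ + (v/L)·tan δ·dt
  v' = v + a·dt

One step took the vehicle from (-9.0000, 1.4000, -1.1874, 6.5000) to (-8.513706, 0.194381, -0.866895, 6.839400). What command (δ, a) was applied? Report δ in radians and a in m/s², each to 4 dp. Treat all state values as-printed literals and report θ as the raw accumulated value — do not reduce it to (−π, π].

δ = 0.4581, a = 1.6970

a = (v'−v)/dt = (0.339400)/0.2 = 1.6970
Δθ = θ'−θ = 0.320505;  (v·dt/L) = 6.5000·0.2/2.0 = 0.650000
tan δ = Δθ·L/(v·dt) = 0.493085  →  δ = 0.4581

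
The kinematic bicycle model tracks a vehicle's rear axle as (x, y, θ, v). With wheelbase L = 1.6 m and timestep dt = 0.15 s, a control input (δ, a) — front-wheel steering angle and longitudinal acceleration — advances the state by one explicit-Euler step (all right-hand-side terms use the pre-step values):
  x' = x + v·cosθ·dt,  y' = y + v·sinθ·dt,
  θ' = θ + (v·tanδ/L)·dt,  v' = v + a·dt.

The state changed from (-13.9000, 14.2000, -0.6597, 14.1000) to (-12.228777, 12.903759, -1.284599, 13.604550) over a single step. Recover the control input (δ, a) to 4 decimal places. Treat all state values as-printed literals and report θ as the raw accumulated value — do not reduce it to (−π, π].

a = (v'−v)/dt = (-0.495450)/0.15 = -3.3030
Δθ = θ'−θ = -0.624899;  (v·dt/L) = 14.1000·0.15/1.6 = 1.321875
tan δ = Δθ·L/(v·dt) = -0.472737  →  δ = -0.4416

δ = -0.4416, a = -3.3030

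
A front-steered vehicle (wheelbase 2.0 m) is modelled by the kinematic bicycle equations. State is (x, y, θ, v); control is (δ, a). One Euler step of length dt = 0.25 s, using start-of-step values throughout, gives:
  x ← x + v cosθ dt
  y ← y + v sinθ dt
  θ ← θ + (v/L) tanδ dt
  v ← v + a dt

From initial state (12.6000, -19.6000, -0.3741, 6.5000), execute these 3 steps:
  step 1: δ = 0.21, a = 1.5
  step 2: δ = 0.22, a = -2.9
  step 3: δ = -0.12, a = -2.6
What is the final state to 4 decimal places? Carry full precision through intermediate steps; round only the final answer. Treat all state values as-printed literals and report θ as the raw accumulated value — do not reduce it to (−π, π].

(17.3342, -20.5503, -0.1014, 5.5000)

after step 1 (δ=0.21, a=1.5): (14.112610, -20.193832, -0.200922, 6.875000)
after step 2 (δ=0.22, a=-2.9): (15.796784, -20.536847, -0.008749, 6.150000)
after step 3 (δ=-0.12, a=-2.6): (17.334225, -20.550298, -0.101444, 5.500000)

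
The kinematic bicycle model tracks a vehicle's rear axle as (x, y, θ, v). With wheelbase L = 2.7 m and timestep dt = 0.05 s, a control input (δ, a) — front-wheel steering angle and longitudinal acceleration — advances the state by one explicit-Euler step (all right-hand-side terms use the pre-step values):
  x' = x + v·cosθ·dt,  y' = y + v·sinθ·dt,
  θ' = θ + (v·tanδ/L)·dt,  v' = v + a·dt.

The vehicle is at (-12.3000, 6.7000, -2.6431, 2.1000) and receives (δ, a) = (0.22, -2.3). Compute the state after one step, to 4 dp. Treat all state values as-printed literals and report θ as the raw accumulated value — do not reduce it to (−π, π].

(-12.3922, 6.6498, -2.6344, 1.9850)

x' = -12.3000 + 2.1000·cos(-2.6431)·0.05 = -12.3922
y' = 6.7000 + 2.1000·sin(-2.6431)·0.05 = 6.6498
θ' = -2.6431 + (2.1000/2.7)·tan(0.22)·0.05 = -2.6344
v' = 2.1000 − 2.3000·0.05 = 1.9850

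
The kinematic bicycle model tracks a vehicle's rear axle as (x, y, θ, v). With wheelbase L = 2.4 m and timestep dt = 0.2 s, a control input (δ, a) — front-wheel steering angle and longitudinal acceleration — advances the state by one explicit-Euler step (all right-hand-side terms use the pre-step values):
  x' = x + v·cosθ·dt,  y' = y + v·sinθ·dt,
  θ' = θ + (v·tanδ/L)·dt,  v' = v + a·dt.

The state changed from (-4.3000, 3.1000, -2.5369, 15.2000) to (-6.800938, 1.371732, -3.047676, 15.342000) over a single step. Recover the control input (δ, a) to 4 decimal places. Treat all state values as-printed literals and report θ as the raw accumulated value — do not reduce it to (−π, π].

a = (v'−v)/dt = (0.142000)/0.2 = 0.7100
Δθ = θ'−θ = -0.510776;  (v·dt/L) = 15.2000·0.2/2.4 = 1.266667
tan δ = Δθ·L/(v·dt) = -0.403244  →  δ = -0.3833

δ = -0.3833, a = 0.7100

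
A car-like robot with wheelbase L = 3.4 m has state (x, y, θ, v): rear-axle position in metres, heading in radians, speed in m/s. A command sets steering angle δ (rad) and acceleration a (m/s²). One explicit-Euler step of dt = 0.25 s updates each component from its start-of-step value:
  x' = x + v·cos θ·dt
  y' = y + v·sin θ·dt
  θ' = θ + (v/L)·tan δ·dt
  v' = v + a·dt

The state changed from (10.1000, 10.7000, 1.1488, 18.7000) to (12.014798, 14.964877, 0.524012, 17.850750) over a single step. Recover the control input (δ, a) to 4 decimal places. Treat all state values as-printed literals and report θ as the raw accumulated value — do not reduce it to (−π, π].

a = (v'−v)/dt = (-0.849250)/0.25 = -3.3970
Δθ = θ'−θ = -0.624788;  (v·dt/L) = 18.7000·0.25/3.4 = 1.375000
tan δ = Δθ·L/(v·dt) = -0.454391  →  δ = -0.4265

δ = -0.4265, a = -3.3970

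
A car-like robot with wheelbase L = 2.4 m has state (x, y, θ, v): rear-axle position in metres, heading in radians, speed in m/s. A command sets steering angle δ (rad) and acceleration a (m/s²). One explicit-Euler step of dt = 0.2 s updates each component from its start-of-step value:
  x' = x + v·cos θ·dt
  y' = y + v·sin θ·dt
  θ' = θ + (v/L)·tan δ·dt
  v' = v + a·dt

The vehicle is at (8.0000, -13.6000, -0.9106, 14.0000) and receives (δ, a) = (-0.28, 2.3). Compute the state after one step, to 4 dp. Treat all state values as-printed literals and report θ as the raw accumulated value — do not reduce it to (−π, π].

x' = 8.0000 + 14.0000·cos(-0.9106)·0.2 = 9.7172
y' = -13.6000 + 14.0000·sin(-0.9106)·0.2 = -15.8116
θ' = -0.9106 + (14.0000/2.4)·tan(-0.28)·0.2 = -1.2461
v' = 14.0000 + 2.3000·0.2 = 14.4600

(9.7172, -15.8116, -1.2461, 14.4600)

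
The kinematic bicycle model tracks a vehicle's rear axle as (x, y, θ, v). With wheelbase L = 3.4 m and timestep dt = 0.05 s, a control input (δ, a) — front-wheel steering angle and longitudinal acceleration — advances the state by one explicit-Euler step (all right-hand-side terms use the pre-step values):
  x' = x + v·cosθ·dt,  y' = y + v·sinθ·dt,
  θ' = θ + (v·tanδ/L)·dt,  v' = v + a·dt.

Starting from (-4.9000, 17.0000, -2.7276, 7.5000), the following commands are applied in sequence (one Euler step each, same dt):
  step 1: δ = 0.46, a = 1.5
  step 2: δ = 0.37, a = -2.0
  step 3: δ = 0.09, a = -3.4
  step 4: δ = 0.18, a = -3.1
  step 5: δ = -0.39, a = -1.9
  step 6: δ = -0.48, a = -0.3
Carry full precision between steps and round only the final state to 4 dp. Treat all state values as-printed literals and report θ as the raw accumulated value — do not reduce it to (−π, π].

after step 1 (δ=0.46, a=1.5): (-5.243321, 16.849150, -2.672955, 7.575000)
after step 2 (δ=0.37, a=-2.0): (-5.581236, 16.678079, -2.629748, 7.475000)
after step 3 (δ=0.09, a=-3.4): (-5.907087, 16.495021, -2.619828, 7.305000)
after step 4 (δ=0.18, a=-3.1): (-6.223737, 16.312977, -2.600280, 7.150000)
after step 5 (δ=-0.39, a=-1.9): (-6.530126, 16.128771, -2.643501, 7.055000)
after step 6 (δ=-0.48, a=-0.3): (-6.840016, 15.960244, -2.697514, 7.040000)

(-6.8400, 15.9602, -2.6975, 7.0400)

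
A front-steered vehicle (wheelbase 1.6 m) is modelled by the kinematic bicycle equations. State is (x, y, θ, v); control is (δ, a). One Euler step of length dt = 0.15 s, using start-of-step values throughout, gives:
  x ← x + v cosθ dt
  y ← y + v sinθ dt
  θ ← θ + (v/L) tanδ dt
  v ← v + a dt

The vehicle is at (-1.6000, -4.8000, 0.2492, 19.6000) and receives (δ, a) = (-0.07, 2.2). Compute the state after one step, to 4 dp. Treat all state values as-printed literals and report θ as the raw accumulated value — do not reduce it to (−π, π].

x' = -1.6000 + 19.6000·cos(0.2492)·0.15 = 1.2492
y' = -4.8000 + 19.6000·sin(0.2492)·0.15 = -4.0749
θ' = 0.2492 + (19.6000/1.6)·tan(-0.07)·0.15 = 0.1204
v' = 19.6000 + 2.2000·0.15 = 19.9300

(1.2492, -4.0749, 0.1204, 19.9300)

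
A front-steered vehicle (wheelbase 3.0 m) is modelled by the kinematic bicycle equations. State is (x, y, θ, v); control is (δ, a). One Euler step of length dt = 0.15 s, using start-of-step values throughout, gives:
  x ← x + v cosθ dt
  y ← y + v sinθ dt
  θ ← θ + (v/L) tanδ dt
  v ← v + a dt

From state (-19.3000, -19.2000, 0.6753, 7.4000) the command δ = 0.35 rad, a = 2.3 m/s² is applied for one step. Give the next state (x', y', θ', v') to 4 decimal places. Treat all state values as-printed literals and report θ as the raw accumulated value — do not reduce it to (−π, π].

(-18.4336, -18.5061, 0.8104, 7.7450)

x' = -19.3000 + 7.4000·cos(0.6753)·0.15 = -18.4336
y' = -19.2000 + 7.4000·sin(0.6753)·0.15 = -18.5061
θ' = 0.6753 + (7.4000/3.0)·tan(0.35)·0.15 = 0.8104
v' = 7.4000 + 2.3000·0.15 = 7.7450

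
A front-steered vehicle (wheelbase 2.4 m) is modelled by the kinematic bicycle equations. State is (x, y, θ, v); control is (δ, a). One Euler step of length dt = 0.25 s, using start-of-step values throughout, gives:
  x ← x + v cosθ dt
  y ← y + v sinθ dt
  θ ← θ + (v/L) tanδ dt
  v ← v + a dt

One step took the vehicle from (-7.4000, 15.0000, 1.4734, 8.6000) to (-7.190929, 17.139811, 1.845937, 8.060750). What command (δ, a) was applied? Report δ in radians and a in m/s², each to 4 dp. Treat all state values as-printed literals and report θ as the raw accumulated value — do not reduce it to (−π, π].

δ = 0.3941, a = -2.1570

a = (v'−v)/dt = (-0.539250)/0.25 = -2.1570
Δθ = θ'−θ = 0.372537;  (v·dt/L) = 8.6000·0.25/2.4 = 0.895833
tan δ = Δθ·L/(v·dt) = 0.415855  →  δ = 0.3941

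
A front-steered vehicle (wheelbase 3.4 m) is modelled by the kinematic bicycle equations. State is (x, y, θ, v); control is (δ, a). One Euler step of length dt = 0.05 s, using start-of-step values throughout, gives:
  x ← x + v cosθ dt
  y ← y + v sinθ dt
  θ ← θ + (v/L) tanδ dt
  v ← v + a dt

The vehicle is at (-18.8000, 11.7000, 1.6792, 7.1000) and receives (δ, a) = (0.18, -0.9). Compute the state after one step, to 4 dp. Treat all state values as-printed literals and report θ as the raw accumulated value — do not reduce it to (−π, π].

(-18.8384, 12.0529, 1.6982, 7.0550)

x' = -18.8000 + 7.1000·cos(1.6792)·0.05 = -18.8384
y' = 11.7000 + 7.1000·sin(1.6792)·0.05 = 12.0529
θ' = 1.6792 + (7.1000/3.4)·tan(0.18)·0.05 = 1.6982
v' = 7.1000 − 0.9000·0.05 = 7.0550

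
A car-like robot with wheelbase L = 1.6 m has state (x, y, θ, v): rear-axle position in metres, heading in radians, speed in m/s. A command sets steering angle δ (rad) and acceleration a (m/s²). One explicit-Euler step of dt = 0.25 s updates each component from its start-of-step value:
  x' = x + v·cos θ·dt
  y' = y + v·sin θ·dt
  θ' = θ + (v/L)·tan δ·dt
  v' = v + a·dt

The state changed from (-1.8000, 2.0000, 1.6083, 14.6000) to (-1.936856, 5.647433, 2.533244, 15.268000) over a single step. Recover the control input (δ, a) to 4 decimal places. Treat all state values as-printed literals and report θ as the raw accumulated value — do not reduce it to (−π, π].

a = (v'−v)/dt = (0.668000)/0.25 = 2.6720
Δθ = θ'−θ = 0.924944;  (v·dt/L) = 14.6000·0.25/1.6 = 2.281250
tan δ = Δθ·L/(v·dt) = 0.405455  →  δ = 0.3852

δ = 0.3852, a = 2.6720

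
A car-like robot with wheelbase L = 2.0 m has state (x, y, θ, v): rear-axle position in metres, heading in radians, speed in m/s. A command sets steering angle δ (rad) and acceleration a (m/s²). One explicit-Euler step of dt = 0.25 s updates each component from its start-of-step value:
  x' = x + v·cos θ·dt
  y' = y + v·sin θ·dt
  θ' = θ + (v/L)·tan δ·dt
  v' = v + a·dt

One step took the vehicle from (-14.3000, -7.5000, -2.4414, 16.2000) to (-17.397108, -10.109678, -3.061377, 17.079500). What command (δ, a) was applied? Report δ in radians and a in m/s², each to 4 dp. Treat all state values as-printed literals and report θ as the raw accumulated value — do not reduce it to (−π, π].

δ = -0.2971, a = 3.5180

a = (v'−v)/dt = (0.879500)/0.25 = 3.5180
Δθ = θ'−θ = -0.619977;  (v·dt/L) = 16.2000·0.25/2.0 = 2.025000
tan δ = Δθ·L/(v·dt) = -0.306161  →  δ = -0.2971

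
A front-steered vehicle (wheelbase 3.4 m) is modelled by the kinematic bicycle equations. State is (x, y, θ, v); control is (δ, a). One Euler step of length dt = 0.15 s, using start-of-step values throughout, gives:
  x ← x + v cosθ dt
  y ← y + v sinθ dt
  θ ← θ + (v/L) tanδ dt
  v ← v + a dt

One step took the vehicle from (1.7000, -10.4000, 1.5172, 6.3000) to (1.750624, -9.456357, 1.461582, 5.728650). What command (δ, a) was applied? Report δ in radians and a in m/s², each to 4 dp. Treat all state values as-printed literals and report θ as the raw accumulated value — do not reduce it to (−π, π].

a = (v'−v)/dt = (-0.571350)/0.15 = -3.8090
Δθ = θ'−θ = -0.055618;  (v·dt/L) = 6.3000·0.15/3.4 = 0.277941
tan δ = Δθ·L/(v·dt) = -0.200107  →  δ = -0.1975

δ = -0.1975, a = -3.8090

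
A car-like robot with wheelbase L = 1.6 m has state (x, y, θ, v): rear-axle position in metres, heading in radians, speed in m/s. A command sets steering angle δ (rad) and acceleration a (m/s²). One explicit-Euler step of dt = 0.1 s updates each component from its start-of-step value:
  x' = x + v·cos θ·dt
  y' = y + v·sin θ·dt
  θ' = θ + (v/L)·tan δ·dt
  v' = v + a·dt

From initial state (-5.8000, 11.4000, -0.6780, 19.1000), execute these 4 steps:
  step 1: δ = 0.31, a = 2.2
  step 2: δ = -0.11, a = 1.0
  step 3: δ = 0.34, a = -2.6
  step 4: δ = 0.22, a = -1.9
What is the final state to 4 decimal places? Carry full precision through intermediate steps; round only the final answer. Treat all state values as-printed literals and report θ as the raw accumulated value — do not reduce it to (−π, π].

(1.2178, 8.8321, 0.2682, 18.9700)

after step 1 (δ=0.31, a=2.2): (-4.312437, 10.201978, -0.295609, 19.320000)
after step 2 (δ=-0.11, a=1.0): (-2.464238, 9.639143, -0.428972, 19.420000)
after step 3 (δ=0.34, a=-2.6): (-0.698195, 8.831394, 0.000376, 19.160000)
after step 4 (δ=0.22, a=-1.9): (1.217805, 8.832114, 0.268160, 18.970000)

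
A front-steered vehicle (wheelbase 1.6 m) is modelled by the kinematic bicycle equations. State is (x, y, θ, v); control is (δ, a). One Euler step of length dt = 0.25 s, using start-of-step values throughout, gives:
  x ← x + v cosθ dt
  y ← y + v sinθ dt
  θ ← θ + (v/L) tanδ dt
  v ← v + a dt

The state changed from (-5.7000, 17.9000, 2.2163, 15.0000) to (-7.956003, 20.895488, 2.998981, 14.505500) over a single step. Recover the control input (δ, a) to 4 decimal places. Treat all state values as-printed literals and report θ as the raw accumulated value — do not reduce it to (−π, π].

a = (v'−v)/dt = (-0.494500)/0.25 = -1.9780
Δθ = θ'−θ = 0.782681;  (v·dt/L) = 15.0000·0.25/1.6 = 2.343750
tan δ = Δθ·L/(v·dt) = 0.333944  →  δ = 0.3223

δ = 0.3223, a = -1.9780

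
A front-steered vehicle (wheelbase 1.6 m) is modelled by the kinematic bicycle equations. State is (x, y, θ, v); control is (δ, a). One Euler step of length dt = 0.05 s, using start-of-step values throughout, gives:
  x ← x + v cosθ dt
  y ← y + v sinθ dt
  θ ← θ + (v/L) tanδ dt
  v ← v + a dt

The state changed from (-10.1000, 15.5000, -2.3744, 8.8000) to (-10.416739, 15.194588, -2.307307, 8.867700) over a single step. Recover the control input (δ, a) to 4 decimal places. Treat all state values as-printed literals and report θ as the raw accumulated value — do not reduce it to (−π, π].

δ = 0.2393, a = 1.3540

a = (v'−v)/dt = (0.067700)/0.05 = 1.3540
Δθ = θ'−θ = 0.067093;  (v·dt/L) = 8.8000·0.05/1.6 = 0.275000
tan δ = Δθ·L/(v·dt) = 0.243975  →  δ = 0.2393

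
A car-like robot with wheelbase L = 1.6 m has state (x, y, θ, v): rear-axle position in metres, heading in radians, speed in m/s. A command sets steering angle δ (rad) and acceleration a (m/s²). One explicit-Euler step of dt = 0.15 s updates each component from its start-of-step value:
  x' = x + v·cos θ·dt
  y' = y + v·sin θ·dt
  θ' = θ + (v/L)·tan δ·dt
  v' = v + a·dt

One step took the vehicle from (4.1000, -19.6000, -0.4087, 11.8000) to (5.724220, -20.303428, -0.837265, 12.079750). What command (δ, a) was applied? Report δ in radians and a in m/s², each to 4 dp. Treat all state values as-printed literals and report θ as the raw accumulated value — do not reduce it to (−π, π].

δ = -0.3696, a = 1.8650

a = (v'−v)/dt = (0.279750)/0.15 = 1.8650
Δθ = θ'−θ = -0.428565;  (v·dt/L) = 11.8000·0.15/1.6 = 1.106250
tan δ = Δθ·L/(v·dt) = -0.387403  →  δ = -0.3696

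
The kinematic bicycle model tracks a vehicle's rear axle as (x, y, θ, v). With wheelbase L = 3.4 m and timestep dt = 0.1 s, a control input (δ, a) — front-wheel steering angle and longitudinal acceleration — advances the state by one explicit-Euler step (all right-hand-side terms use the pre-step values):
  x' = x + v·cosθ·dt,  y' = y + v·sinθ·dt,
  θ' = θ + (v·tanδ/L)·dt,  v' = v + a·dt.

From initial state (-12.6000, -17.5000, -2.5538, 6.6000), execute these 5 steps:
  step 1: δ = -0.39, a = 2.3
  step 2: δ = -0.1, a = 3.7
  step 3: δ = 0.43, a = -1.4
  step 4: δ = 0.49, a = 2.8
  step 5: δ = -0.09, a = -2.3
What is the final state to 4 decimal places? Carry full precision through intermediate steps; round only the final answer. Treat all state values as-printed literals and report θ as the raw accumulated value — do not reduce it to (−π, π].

(-15.5340, -19.3960, -2.4654, 7.1100)

after step 1 (δ=-0.39, a=2.3): (-13.149230, -17.865987, -2.633593, 6.830000)
after step 2 (δ=-0.1, a=3.7): (-13.745980, -18.198219, -2.653748, 7.200000)
after step 3 (δ=0.43, a=-1.4): (-14.381989, -18.535699, -2.556629, 7.060000)
after step 4 (δ=0.49, a=2.8): (-14.970604, -18.925531, -2.445872, 7.340000)
after step 5 (δ=-0.09, a=-2.3): (-15.534016, -19.395980, -2.465354, 7.110000)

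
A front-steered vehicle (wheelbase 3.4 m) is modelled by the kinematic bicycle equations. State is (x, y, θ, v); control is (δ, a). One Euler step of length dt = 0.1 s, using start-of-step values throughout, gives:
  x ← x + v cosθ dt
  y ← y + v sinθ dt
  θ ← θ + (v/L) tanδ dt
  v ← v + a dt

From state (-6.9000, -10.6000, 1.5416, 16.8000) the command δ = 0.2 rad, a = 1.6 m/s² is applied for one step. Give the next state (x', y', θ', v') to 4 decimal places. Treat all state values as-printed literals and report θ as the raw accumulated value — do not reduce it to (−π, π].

x' = -6.9000 + 16.8000·cos(1.5416)·0.1 = -6.8510
y' = -10.6000 + 16.8000·sin(1.5416)·0.1 = -8.9207
θ' = 1.5416 + (16.8000/3.4)·tan(0.2)·0.1 = 1.6418
v' = 16.8000 + 1.6000·0.1 = 16.9600

(-6.8510, -8.9207, 1.6418, 16.9600)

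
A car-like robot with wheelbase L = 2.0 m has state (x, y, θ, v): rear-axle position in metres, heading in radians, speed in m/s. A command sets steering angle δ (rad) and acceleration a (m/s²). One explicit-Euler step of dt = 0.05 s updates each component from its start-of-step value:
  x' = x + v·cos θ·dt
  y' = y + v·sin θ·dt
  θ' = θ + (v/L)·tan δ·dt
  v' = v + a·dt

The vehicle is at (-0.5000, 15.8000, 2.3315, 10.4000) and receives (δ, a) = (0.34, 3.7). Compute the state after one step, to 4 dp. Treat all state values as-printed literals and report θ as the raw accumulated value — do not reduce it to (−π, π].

(-0.8585, 16.1767, 2.4235, 10.5850)

x' = -0.5000 + 10.4000·cos(2.3315)·0.05 = -0.8585
y' = 15.8000 + 10.4000·sin(2.3315)·0.05 = 16.1767
θ' = 2.3315 + (10.4000/2.0)·tan(0.34)·0.05 = 2.4235
v' = 10.4000 + 3.7000·0.05 = 10.5850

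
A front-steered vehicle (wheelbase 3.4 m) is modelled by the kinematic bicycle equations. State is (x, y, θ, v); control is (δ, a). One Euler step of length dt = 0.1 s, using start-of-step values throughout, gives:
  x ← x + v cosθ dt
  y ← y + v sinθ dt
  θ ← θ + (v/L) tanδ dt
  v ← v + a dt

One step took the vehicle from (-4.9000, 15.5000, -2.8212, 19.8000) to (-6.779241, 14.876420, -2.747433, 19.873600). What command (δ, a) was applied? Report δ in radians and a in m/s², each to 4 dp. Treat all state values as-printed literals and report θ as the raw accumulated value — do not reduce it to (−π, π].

δ = 0.1260, a = 0.7360

a = (v'−v)/dt = (0.073600)/0.1 = 0.7360
Δθ = θ'−θ = 0.073767;  (v·dt/L) = 19.8000·0.1/3.4 = 0.582353
tan δ = Δθ·L/(v·dt) = 0.126671  →  δ = 0.1260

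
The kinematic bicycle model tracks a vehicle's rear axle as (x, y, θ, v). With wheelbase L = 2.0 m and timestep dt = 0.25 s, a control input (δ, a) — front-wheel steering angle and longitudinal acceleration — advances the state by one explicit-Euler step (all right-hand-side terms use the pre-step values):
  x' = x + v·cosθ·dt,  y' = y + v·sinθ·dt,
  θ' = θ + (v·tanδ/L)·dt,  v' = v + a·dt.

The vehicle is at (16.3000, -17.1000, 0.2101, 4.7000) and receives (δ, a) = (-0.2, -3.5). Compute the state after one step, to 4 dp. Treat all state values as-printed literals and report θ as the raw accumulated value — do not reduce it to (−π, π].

x' = 16.3000 + 4.7000·cos(0.2101)·0.25 = 17.4492
y' = -17.1000 + 4.7000·sin(0.2101)·0.25 = -16.8549
θ' = 0.2101 + (4.7000/2.0)·tan(-0.2)·0.25 = 0.0910
v' = 4.7000 − 3.5000·0.25 = 3.8250

(17.4492, -16.8549, 0.0910, 3.8250)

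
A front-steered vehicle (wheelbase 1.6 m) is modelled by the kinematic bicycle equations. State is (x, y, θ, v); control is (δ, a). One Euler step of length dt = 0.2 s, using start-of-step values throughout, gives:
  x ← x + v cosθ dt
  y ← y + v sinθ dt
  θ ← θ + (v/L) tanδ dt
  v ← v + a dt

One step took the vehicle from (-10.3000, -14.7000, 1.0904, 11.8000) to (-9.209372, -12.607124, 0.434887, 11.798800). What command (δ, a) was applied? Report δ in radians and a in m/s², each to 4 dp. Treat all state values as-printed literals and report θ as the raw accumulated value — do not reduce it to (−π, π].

a = (v'−v)/dt = (-0.001200)/0.2 = -0.0060
Δθ = θ'−θ = -0.655513;  (v·dt/L) = 11.8000·0.2/1.6 = 1.475000
tan δ = Δθ·L/(v·dt) = -0.444416  →  δ = -0.4182

δ = -0.4182, a = -0.0060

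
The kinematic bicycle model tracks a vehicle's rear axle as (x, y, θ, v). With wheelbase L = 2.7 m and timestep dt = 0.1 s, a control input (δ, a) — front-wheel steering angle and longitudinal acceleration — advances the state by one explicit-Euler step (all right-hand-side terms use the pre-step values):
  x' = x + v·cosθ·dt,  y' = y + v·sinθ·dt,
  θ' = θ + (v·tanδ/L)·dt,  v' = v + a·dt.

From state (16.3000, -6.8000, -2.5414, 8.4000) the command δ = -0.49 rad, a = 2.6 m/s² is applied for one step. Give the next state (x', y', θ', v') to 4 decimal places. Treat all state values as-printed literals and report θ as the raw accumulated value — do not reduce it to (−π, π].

x' = 16.3000 + 8.4000·cos(-2.5414)·0.1 = 15.6068
y' = -6.8000 + 8.4000·sin(-2.5414)·0.1 = -7.2744
θ' = -2.5414 + (8.4000/2.7)·tan(-0.49)·0.1 = -2.7073
v' = 8.4000 + 2.6000·0.1 = 8.6600

(15.6068, -7.2744, -2.7073, 8.6600)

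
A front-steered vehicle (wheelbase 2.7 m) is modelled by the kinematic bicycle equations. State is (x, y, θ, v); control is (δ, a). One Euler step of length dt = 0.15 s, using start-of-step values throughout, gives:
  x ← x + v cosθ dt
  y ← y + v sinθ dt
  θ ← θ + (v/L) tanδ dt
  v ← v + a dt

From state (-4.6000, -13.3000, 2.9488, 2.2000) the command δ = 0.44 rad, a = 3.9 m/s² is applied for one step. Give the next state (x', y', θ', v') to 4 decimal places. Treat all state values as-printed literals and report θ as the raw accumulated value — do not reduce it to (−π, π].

x' = -4.6000 + 2.2000·cos(2.9488)·0.15 = -4.9239
y' = -13.3000 + 2.2000·sin(2.9488)·0.15 = -13.2368
θ' = 2.9488 + (2.2000/2.7)·tan(0.44)·0.15 = 3.0063
v' = 2.2000 + 3.9000·0.15 = 2.7850

(-4.9239, -13.2368, 3.0063, 2.7850)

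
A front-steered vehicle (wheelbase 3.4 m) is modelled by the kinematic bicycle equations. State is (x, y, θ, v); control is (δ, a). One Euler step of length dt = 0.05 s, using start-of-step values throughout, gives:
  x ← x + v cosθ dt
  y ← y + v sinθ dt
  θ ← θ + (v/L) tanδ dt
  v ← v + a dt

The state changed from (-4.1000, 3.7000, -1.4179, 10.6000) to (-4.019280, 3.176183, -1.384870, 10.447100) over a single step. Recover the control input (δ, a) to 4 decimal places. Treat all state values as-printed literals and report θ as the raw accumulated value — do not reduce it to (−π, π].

δ = 0.2088, a = -3.0580

a = (v'−v)/dt = (-0.152900)/0.05 = -3.0580
Δθ = θ'−θ = 0.033030;  (v·dt/L) = 10.6000·0.05/3.4 = 0.155882
tan δ = Δθ·L/(v·dt) = 0.211891  →  δ = 0.2088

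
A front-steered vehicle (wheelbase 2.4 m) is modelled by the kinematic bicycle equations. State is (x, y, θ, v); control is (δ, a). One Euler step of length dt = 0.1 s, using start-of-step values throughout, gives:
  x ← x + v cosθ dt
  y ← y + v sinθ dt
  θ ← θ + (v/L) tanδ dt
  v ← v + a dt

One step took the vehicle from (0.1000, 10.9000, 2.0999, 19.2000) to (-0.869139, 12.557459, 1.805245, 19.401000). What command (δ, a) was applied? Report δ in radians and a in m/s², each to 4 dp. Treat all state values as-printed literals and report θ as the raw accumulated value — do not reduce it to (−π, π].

δ = -0.3529, a = 2.0100

a = (v'−v)/dt = (0.201000)/0.1 = 2.0100
Δθ = θ'−θ = -0.294655;  (v·dt/L) = 19.2000·0.1/2.4 = 0.800000
tan δ = Δθ·L/(v·dt) = -0.368319  →  δ = -0.3529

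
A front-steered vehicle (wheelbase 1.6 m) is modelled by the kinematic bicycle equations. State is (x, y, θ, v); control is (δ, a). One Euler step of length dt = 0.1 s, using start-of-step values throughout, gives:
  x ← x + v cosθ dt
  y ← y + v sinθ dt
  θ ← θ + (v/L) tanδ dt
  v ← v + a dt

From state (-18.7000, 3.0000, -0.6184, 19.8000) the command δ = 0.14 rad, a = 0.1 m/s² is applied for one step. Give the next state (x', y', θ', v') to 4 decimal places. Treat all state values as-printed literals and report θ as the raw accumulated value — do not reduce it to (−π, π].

x' = -18.7000 + 19.8000·cos(-0.6184)·0.1 = -17.0867
y' = 3.0000 + 19.8000·sin(-0.6184)·0.1 = 1.8521
θ' = -0.6184 + (19.8000/1.6)·tan(0.14)·0.1 = -0.4440
v' = 19.8000 + 0.1000·0.1 = 19.8100

(-17.0867, 1.8521, -0.4440, 19.8100)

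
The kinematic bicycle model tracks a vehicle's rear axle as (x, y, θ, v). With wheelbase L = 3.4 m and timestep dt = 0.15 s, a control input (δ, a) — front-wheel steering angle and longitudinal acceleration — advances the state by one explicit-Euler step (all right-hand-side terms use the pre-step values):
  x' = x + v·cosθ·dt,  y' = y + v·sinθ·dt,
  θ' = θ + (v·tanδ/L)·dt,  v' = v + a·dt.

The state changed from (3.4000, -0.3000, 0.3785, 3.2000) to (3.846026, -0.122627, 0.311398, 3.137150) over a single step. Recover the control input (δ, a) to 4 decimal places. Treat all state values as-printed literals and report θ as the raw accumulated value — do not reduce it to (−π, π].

a = (v'−v)/dt = (-0.062850)/0.15 = -0.4190
Δθ = θ'−θ = -0.067102;  (v·dt/L) = 3.2000·0.15/3.4 = 0.141176
tan δ = Δθ·L/(v·dt) = -0.475306  →  δ = -0.4437

δ = -0.4437, a = -0.4190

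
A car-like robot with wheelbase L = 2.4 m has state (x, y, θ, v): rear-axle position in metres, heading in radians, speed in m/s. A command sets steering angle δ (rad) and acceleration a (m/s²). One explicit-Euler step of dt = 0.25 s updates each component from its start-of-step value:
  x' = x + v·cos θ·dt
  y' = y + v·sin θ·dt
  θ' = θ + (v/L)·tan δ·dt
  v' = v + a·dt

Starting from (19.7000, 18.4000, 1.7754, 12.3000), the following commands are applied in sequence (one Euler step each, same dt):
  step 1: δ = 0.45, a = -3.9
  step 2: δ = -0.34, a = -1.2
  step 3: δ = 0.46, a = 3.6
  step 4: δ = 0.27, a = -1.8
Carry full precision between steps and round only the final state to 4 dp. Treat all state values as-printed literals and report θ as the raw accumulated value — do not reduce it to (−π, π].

after step 1 (δ=0.45, a=-3.9): (19.075224, 21.410860, 2.394314, 11.325000)
after step 2 (δ=-0.34, a=-1.2): (16.998385, 23.335105, 1.977015, 11.025000)
after step 3 (δ=0.46, a=3.6): (15.909284, 25.867055, 2.546007, 11.925000)
after step 4 (δ=0.27, a=-1.8): (13.441345, 27.539517, 2.889793, 11.475000)

(13.4413, 27.5395, 2.8898, 11.4750)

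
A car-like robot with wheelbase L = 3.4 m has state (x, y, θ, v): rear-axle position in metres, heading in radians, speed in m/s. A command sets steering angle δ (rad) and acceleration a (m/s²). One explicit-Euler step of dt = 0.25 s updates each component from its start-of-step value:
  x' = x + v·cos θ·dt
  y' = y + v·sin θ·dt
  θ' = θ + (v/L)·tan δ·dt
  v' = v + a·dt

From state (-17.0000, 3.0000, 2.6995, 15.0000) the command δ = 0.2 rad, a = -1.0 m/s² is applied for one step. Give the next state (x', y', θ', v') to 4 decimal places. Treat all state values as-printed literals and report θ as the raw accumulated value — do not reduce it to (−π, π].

(-20.3895, 4.6044, 2.9231, 14.7500)

x' = -17.0000 + 15.0000·cos(2.6995)·0.25 = -20.3895
y' = 3.0000 + 15.0000·sin(2.6995)·0.25 = 4.6044
θ' = 2.6995 + (15.0000/3.4)·tan(0.2)·0.25 = 2.9231
v' = 15.0000 − 1.0000·0.25 = 14.7500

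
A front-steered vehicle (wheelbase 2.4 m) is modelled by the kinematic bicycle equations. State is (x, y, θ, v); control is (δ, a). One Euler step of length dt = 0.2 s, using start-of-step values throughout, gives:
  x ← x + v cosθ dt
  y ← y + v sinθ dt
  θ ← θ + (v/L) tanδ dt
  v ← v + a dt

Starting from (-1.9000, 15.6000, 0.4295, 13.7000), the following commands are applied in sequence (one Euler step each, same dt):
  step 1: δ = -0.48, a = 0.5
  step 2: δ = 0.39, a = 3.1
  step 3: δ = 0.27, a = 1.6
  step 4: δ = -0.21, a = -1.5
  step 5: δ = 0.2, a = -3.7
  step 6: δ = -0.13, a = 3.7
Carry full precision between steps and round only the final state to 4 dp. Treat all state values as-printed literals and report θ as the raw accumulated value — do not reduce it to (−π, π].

(13.3354, 21.5886, 0.4733, 14.4400)

after step 1 (δ=-0.48, a=0.5): (0.591137, 16.740981, -0.164864, 13.800000)
after step 2 (δ=0.39, a=3.1): (3.313713, 16.288014, 0.307849, 14.420000)
after step 3 (δ=0.27, a=1.6): (6.062129, 17.161894, 0.640420, 14.740000)
after step 4 (δ=-0.21, a=-1.5): (8.425968, 18.923419, 0.378610, 14.440000)
after step 5 (δ=0.2, a=-3.7): (11.109437, 19.990909, 0.622538, 13.700000)
after step 6 (δ=-0.13, a=3.7): (13.335417, 21.588600, 0.473279, 14.440000)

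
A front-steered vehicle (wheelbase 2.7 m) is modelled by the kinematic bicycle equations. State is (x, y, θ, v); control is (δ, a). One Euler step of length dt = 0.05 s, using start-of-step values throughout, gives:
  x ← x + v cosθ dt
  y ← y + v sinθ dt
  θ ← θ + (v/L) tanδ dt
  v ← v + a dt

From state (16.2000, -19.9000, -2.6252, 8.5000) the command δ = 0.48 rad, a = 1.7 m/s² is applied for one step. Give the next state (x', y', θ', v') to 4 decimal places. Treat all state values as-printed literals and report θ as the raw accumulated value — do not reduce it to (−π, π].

x' = 16.2000 + 8.5000·cos(-2.6252)·0.05 = 15.8304
y' = -19.9000 + 8.5000·sin(-2.6252)·0.05 = -20.1098
θ' = -2.6252 + (8.5000/2.7)·tan(0.48)·0.05 = -2.5433
v' = 8.5000 + 1.7000·0.05 = 8.5850

(15.8304, -20.1098, -2.5433, 8.5850)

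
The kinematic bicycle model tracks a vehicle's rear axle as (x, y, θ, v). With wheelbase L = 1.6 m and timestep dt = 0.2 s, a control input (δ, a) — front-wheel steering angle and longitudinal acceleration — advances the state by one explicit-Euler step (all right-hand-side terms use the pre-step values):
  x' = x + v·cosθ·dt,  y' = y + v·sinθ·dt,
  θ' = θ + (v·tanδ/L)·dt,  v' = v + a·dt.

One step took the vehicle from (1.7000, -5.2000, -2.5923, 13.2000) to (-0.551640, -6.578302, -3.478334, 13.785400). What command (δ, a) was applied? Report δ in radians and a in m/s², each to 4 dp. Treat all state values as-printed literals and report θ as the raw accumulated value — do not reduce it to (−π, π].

a = (v'−v)/dt = (0.585400)/0.2 = 2.9270
Δθ = θ'−θ = -0.886034;  (v·dt/L) = 13.2000·0.2/1.6 = 1.650000
tan δ = Δθ·L/(v·dt) = -0.536990  →  δ = -0.4928

δ = -0.4928, a = 2.9270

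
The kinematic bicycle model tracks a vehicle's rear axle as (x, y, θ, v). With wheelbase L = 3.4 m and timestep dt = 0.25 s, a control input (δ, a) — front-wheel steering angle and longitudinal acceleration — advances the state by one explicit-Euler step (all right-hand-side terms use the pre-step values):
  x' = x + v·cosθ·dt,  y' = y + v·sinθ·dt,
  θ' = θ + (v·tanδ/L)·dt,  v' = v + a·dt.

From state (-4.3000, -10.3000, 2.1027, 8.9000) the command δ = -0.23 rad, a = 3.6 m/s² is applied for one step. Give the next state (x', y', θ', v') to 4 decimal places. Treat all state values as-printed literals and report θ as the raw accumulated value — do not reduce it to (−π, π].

x' = -4.3000 + 8.9000·cos(2.1027)·0.25 = -5.4285
y' = -10.3000 + 8.9000·sin(2.1027)·0.25 = -8.3824
θ' = 2.1027 + (8.9000/3.4)·tan(-0.23)·0.25 = 1.9495
v' = 8.9000 + 3.6000·0.25 = 9.8000

(-5.4285, -8.3824, 1.9495, 9.8000)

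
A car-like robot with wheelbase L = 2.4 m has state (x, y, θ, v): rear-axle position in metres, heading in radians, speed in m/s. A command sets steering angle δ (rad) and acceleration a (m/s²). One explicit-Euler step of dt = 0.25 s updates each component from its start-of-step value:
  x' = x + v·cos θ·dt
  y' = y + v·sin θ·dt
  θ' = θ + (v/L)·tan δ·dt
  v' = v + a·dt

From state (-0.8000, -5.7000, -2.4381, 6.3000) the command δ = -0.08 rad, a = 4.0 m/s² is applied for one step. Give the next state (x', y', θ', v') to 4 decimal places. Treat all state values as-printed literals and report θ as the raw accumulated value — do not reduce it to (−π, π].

(-2.0011, -6.7188, -2.4907, 7.3000)

x' = -0.8000 + 6.3000·cos(-2.4381)·0.25 = -2.0011
y' = -5.7000 + 6.3000·sin(-2.4381)·0.25 = -6.7188
θ' = -2.4381 + (6.3000/2.4)·tan(-0.08)·0.25 = -2.4907
v' = 6.3000 + 4.0000·0.25 = 7.3000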